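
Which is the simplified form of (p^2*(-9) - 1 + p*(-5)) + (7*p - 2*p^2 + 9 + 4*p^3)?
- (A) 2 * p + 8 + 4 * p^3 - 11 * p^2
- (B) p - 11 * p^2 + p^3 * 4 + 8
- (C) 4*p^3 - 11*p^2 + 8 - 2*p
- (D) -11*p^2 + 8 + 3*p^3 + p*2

Adding the polynomials and combining like terms:
(p^2*(-9) - 1 + p*(-5)) + (7*p - 2*p^2 + 9 + 4*p^3)
= 2 * p + 8 + 4 * p^3 - 11 * p^2
A) 2 * p + 8 + 4 * p^3 - 11 * p^2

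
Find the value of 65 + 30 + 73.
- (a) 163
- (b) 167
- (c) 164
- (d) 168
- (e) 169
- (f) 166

First: 65 + 30 = 95
Then: 95 + 73 = 168
d) 168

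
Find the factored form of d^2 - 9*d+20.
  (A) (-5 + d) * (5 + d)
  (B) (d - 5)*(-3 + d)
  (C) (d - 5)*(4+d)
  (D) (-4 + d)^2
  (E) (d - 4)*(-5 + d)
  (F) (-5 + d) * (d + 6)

We need to factor d^2 - 9*d+20.
The factored form is (d - 4)*(-5 + d).
E) (d - 4)*(-5 + d)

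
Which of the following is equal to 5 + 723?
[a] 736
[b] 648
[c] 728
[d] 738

5 + 723 = 728
c) 728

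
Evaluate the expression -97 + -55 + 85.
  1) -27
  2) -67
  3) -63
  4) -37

First: -97 + -55 = -152
Then: -152 + 85 = -67
2) -67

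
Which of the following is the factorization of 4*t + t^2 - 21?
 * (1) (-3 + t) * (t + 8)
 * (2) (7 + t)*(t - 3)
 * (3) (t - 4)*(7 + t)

We need to factor 4*t + t^2 - 21.
The factored form is (7 + t)*(t - 3).
2) (7 + t)*(t - 3)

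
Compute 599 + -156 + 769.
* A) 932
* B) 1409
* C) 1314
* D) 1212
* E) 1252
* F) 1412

First: 599 + -156 = 443
Then: 443 + 769 = 1212
D) 1212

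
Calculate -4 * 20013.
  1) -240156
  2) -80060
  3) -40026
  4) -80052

-4 * 20013 = -80052
4) -80052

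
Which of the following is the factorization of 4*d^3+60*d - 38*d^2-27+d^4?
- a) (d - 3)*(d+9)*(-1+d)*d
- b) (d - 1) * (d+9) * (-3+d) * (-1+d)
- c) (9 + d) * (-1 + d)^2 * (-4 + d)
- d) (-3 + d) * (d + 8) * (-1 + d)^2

We need to factor 4*d^3+60*d - 38*d^2-27+d^4.
The factored form is (d - 1) * (d+9) * (-3+d) * (-1+d).
b) (d - 1) * (d+9) * (-3+d) * (-1+d)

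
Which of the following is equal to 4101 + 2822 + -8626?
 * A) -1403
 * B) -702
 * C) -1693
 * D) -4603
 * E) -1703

First: 4101 + 2822 = 6923
Then: 6923 + -8626 = -1703
E) -1703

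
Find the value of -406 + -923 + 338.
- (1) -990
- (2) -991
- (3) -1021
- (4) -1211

First: -406 + -923 = -1329
Then: -1329 + 338 = -991
2) -991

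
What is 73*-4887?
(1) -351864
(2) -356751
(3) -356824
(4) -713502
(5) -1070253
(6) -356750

73 * -4887 = -356751
2) -356751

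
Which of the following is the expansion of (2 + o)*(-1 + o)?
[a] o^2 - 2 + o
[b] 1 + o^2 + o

Expanding (2 + o)*(-1 + o):
= o^2 - 2 + o
a) o^2 - 2 + o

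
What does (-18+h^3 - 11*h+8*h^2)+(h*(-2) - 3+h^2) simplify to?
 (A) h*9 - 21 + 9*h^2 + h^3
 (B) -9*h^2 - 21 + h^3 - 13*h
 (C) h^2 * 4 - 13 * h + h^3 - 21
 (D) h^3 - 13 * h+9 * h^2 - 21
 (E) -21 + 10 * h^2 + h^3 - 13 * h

Adding the polynomials and combining like terms:
(-18 + h^3 - 11*h + 8*h^2) + (h*(-2) - 3 + h^2)
= h^3 - 13 * h+9 * h^2 - 21
D) h^3 - 13 * h+9 * h^2 - 21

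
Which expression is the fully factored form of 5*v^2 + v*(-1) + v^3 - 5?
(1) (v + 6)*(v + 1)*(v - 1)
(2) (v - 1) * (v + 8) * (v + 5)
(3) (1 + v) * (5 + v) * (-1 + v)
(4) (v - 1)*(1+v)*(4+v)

We need to factor 5*v^2 + v*(-1) + v^3 - 5.
The factored form is (1 + v) * (5 + v) * (-1 + v).
3) (1 + v) * (5 + v) * (-1 + v)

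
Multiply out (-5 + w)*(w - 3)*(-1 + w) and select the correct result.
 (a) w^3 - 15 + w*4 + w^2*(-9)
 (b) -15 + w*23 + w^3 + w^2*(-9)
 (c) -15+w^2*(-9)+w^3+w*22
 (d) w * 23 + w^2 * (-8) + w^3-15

Expanding (-5 + w)*(w - 3)*(-1 + w):
= -15 + w*23 + w^3 + w^2*(-9)
b) -15 + w*23 + w^3 + w^2*(-9)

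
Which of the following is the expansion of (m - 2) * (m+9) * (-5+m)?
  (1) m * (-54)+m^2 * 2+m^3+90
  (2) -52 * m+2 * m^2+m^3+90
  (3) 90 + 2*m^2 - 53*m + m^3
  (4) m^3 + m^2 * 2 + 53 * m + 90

Expanding (m - 2) * (m+9) * (-5+m):
= 90 + 2*m^2 - 53*m + m^3
3) 90 + 2*m^2 - 53*m + m^3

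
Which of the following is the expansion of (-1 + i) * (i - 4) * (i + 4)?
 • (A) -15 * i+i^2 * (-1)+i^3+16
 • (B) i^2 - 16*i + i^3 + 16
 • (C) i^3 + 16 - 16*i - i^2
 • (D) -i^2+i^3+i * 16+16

Expanding (-1 + i) * (i - 4) * (i + 4):
= i^3 + 16 - 16*i - i^2
C) i^3 + 16 - 16*i - i^2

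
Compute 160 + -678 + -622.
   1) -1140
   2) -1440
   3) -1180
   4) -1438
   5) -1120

First: 160 + -678 = -518
Then: -518 + -622 = -1140
1) -1140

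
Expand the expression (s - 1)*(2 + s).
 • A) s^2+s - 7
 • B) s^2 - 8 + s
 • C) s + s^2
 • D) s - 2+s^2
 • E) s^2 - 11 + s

Expanding (s - 1)*(2 + s):
= s - 2+s^2
D) s - 2+s^2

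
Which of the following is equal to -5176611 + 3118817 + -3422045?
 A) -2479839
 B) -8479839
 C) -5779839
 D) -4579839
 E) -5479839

First: -5176611 + 3118817 = -2057794
Then: -2057794 + -3422045 = -5479839
E) -5479839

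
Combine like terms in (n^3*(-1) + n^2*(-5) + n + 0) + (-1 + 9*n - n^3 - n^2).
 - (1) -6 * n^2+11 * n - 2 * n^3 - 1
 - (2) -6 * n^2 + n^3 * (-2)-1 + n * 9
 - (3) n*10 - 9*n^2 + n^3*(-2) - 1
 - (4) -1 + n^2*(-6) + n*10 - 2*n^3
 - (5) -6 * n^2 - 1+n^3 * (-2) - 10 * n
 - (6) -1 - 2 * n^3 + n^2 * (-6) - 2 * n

Adding the polynomials and combining like terms:
(n^3*(-1) + n^2*(-5) + n + 0) + (-1 + 9*n - n^3 - n^2)
= -1 + n^2*(-6) + n*10 - 2*n^3
4) -1 + n^2*(-6) + n*10 - 2*n^3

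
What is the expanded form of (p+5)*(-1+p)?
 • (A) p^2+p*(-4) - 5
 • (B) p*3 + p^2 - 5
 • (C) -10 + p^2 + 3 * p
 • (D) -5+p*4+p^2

Expanding (p+5)*(-1+p):
= -5+p*4+p^2
D) -5+p*4+p^2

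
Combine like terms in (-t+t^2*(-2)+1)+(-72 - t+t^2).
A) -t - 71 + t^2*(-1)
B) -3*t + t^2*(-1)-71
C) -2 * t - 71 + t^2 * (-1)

Adding the polynomials and combining like terms:
(-t + t^2*(-2) + 1) + (-72 - t + t^2)
= -2 * t - 71 + t^2 * (-1)
C) -2 * t - 71 + t^2 * (-1)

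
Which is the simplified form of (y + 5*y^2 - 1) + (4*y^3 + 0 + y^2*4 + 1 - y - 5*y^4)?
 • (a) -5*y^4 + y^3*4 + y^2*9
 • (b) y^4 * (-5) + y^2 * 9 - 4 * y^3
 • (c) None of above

Adding the polynomials and combining like terms:
(y + 5*y^2 - 1) + (4*y^3 + 0 + y^2*4 + 1 - y - 5*y^4)
= -5*y^4 + y^3*4 + y^2*9
a) -5*y^4 + y^3*4 + y^2*9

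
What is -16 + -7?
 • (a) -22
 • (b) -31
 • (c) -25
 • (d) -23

-16 + -7 = -23
d) -23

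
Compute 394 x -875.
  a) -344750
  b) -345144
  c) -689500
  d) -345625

394 * -875 = -344750
a) -344750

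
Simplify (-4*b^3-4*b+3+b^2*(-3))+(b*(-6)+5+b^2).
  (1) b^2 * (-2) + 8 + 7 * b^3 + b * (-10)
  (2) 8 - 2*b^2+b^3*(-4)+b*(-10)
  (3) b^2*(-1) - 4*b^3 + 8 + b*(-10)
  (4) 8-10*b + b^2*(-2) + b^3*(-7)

Adding the polynomials and combining like terms:
(-4*b^3 - 4*b + 3 + b^2*(-3)) + (b*(-6) + 5 + b^2)
= 8 - 2*b^2+b^3*(-4)+b*(-10)
2) 8 - 2*b^2+b^3*(-4)+b*(-10)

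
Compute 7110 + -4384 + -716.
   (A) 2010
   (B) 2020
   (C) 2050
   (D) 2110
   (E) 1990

First: 7110 + -4384 = 2726
Then: 2726 + -716 = 2010
A) 2010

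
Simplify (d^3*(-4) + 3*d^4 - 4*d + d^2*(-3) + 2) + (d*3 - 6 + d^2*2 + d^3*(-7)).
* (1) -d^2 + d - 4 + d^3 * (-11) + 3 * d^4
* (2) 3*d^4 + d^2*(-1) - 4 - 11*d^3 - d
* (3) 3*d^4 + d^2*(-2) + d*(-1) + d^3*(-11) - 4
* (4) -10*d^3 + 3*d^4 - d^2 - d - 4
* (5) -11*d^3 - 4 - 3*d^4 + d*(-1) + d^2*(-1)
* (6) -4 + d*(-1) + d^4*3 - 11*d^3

Adding the polynomials and combining like terms:
(d^3*(-4) + 3*d^4 - 4*d + d^2*(-3) + 2) + (d*3 - 6 + d^2*2 + d^3*(-7))
= 3*d^4 + d^2*(-1) - 4 - 11*d^3 - d
2) 3*d^4 + d^2*(-1) - 4 - 11*d^3 - d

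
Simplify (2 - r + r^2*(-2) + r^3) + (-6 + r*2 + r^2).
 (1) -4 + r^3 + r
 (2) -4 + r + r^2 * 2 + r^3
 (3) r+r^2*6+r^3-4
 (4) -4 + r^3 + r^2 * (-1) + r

Adding the polynomials and combining like terms:
(2 - r + r^2*(-2) + r^3) + (-6 + r*2 + r^2)
= -4 + r^3 + r^2 * (-1) + r
4) -4 + r^3 + r^2 * (-1) + r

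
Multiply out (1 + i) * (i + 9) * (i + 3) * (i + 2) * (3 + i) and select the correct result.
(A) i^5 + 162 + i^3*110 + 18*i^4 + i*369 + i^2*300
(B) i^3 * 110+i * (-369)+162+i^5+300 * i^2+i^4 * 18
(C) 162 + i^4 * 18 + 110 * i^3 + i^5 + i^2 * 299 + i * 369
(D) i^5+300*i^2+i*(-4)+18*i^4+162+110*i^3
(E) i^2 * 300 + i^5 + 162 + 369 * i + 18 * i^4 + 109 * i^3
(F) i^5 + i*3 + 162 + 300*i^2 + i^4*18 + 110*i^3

Expanding (1 + i) * (i + 9) * (i + 3) * (i + 2) * (3 + i):
= i^5 + 162 + i^3*110 + 18*i^4 + i*369 + i^2*300
A) i^5 + 162 + i^3*110 + 18*i^4 + i*369 + i^2*300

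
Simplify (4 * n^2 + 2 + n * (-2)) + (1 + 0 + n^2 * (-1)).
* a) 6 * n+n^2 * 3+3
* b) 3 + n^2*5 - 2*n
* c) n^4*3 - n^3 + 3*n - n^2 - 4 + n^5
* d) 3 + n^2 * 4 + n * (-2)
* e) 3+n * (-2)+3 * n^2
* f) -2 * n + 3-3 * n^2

Adding the polynomials and combining like terms:
(4*n^2 + 2 + n*(-2)) + (1 + 0 + n^2*(-1))
= 3+n * (-2)+3 * n^2
e) 3+n * (-2)+3 * n^2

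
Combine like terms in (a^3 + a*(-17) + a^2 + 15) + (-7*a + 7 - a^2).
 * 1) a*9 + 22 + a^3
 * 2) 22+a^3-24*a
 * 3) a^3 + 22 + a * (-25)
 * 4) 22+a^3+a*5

Adding the polynomials and combining like terms:
(a^3 + a*(-17) + a^2 + 15) + (-7*a + 7 - a^2)
= 22+a^3-24*a
2) 22+a^3-24*a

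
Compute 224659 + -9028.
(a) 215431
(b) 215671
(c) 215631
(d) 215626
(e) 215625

224659 + -9028 = 215631
c) 215631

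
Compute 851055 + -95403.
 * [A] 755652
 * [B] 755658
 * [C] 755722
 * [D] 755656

851055 + -95403 = 755652
A) 755652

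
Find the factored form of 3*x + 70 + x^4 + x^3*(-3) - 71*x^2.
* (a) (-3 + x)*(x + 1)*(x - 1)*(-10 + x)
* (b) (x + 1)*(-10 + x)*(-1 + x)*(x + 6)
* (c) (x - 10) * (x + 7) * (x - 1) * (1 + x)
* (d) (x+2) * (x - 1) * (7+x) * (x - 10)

We need to factor 3*x + 70 + x^4 + x^3*(-3) - 71*x^2.
The factored form is (x - 10) * (x + 7) * (x - 1) * (1 + x).
c) (x - 10) * (x + 7) * (x - 1) * (1 + x)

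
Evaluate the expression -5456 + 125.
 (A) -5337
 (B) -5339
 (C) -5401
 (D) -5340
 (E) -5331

-5456 + 125 = -5331
E) -5331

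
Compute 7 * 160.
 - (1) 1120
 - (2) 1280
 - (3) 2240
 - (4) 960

7 * 160 = 1120
1) 1120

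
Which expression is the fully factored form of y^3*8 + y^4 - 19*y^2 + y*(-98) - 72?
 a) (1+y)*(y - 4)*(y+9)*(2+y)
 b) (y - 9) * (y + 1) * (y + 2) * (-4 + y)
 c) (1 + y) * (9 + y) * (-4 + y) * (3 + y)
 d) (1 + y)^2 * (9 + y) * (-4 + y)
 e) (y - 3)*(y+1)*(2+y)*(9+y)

We need to factor y^3*8 + y^4 - 19*y^2 + y*(-98) - 72.
The factored form is (1+y)*(y - 4)*(y+9)*(2+y).
a) (1+y)*(y - 4)*(y+9)*(2+y)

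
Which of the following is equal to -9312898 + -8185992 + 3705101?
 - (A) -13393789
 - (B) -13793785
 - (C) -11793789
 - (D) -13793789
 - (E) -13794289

First: -9312898 + -8185992 = -17498890
Then: -17498890 + 3705101 = -13793789
D) -13793789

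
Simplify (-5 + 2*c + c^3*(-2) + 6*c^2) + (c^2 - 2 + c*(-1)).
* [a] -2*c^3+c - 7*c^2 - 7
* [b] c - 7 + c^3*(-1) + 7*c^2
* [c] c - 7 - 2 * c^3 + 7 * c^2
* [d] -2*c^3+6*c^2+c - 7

Adding the polynomials and combining like terms:
(-5 + 2*c + c^3*(-2) + 6*c^2) + (c^2 - 2 + c*(-1))
= c - 7 - 2 * c^3 + 7 * c^2
c) c - 7 - 2 * c^3 + 7 * c^2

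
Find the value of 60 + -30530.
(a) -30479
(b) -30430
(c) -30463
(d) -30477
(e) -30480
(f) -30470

60 + -30530 = -30470
f) -30470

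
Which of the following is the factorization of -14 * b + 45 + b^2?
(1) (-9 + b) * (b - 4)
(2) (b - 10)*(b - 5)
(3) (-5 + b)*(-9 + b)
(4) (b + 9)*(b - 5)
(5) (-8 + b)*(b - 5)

We need to factor -14 * b + 45 + b^2.
The factored form is (-5 + b)*(-9 + b).
3) (-5 + b)*(-9 + b)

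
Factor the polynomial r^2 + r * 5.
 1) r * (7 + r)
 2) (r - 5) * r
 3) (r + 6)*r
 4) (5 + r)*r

We need to factor r^2 + r * 5.
The factored form is (5 + r)*r.
4) (5 + r)*r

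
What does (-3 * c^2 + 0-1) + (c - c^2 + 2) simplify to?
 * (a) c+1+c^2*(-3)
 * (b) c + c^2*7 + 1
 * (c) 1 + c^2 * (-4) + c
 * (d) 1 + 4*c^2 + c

Adding the polynomials and combining like terms:
(-3*c^2 + 0 - 1) + (c - c^2 + 2)
= 1 + c^2 * (-4) + c
c) 1 + c^2 * (-4) + c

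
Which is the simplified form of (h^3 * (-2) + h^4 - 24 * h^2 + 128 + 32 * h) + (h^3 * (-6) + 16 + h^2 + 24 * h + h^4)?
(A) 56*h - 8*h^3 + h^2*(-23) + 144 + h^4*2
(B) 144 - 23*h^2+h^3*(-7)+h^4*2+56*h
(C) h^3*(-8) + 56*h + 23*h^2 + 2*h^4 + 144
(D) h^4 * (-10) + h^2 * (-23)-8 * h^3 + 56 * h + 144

Adding the polynomials and combining like terms:
(h^3*(-2) + h^4 - 24*h^2 + 128 + 32*h) + (h^3*(-6) + 16 + h^2 + 24*h + h^4)
= 56*h - 8*h^3 + h^2*(-23) + 144 + h^4*2
A) 56*h - 8*h^3 + h^2*(-23) + 144 + h^4*2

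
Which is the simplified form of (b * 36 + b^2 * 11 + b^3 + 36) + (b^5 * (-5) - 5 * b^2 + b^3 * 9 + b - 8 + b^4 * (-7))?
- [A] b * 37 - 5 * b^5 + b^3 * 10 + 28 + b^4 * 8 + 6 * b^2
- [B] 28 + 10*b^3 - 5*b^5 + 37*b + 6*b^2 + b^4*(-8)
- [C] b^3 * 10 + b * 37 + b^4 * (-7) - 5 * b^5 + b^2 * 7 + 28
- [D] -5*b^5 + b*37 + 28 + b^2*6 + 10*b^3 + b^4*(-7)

Adding the polynomials and combining like terms:
(b*36 + b^2*11 + b^3 + 36) + (b^5*(-5) - 5*b^2 + b^3*9 + b - 8 + b^4*(-7))
= -5*b^5 + b*37 + 28 + b^2*6 + 10*b^3 + b^4*(-7)
D) -5*b^5 + b*37 + 28 + b^2*6 + 10*b^3 + b^4*(-7)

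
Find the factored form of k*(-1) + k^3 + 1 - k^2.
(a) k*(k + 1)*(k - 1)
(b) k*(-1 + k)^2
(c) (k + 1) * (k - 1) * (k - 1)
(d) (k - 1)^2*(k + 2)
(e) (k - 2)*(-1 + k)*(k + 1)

We need to factor k*(-1) + k^3 + 1 - k^2.
The factored form is (k + 1) * (k - 1) * (k - 1).
c) (k + 1) * (k - 1) * (k - 1)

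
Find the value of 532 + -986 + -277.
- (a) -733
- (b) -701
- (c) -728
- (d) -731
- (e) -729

First: 532 + -986 = -454
Then: -454 + -277 = -731
d) -731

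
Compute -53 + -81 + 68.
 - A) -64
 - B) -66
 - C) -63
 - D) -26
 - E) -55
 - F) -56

First: -53 + -81 = -134
Then: -134 + 68 = -66
B) -66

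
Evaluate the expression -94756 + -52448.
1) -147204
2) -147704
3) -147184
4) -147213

-94756 + -52448 = -147204
1) -147204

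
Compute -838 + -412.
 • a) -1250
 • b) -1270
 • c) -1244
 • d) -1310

-838 + -412 = -1250
a) -1250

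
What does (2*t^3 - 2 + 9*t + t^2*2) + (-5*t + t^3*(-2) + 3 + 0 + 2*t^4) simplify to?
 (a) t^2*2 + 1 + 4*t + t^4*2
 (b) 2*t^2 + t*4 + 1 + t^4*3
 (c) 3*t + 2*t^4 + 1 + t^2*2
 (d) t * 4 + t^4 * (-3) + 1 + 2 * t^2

Adding the polynomials and combining like terms:
(2*t^3 - 2 + 9*t + t^2*2) + (-5*t + t^3*(-2) + 3 + 0 + 2*t^4)
= t^2*2 + 1 + 4*t + t^4*2
a) t^2*2 + 1 + 4*t + t^4*2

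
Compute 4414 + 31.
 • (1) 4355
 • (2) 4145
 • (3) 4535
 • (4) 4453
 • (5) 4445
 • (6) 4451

4414 + 31 = 4445
5) 4445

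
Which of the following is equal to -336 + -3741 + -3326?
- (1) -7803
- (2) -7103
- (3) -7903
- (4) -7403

First: -336 + -3741 = -4077
Then: -4077 + -3326 = -7403
4) -7403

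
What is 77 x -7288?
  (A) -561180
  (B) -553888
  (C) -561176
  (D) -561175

77 * -7288 = -561176
C) -561176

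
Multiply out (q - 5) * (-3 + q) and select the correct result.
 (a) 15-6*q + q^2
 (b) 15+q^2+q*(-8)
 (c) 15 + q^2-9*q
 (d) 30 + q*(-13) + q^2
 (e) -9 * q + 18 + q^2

Expanding (q - 5) * (-3 + q):
= 15+q^2+q*(-8)
b) 15+q^2+q*(-8)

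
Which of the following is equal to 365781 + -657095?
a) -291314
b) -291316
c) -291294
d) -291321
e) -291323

365781 + -657095 = -291314
a) -291314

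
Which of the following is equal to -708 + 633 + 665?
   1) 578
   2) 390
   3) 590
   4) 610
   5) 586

First: -708 + 633 = -75
Then: -75 + 665 = 590
3) 590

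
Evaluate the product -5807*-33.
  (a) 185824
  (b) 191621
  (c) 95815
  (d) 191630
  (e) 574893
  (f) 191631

-5807 * -33 = 191631
f) 191631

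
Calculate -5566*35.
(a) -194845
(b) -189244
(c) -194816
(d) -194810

-5566 * 35 = -194810
d) -194810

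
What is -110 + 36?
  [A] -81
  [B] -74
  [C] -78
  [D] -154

-110 + 36 = -74
B) -74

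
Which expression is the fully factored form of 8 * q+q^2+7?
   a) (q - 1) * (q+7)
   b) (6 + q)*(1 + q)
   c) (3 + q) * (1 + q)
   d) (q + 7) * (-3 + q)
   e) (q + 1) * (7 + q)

We need to factor 8 * q+q^2+7.
The factored form is (q + 1) * (7 + q).
e) (q + 1) * (7 + q)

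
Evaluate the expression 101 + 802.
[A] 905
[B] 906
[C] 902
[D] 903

101 + 802 = 903
D) 903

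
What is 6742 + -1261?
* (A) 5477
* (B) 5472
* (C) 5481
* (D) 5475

6742 + -1261 = 5481
C) 5481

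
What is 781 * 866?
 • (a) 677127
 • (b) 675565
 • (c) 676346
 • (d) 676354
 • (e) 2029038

781 * 866 = 676346
c) 676346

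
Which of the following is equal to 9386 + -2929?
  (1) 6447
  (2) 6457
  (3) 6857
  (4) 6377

9386 + -2929 = 6457
2) 6457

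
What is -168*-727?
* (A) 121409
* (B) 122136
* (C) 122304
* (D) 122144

-168 * -727 = 122136
B) 122136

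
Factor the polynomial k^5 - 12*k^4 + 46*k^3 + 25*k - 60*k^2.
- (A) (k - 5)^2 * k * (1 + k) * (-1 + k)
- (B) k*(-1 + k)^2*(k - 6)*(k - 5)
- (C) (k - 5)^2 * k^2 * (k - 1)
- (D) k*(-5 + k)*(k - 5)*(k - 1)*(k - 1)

We need to factor k^5 - 12*k^4 + 46*k^3 + 25*k - 60*k^2.
The factored form is k*(-5 + k)*(k - 5)*(k - 1)*(k - 1).
D) k*(-5 + k)*(k - 5)*(k - 1)*(k - 1)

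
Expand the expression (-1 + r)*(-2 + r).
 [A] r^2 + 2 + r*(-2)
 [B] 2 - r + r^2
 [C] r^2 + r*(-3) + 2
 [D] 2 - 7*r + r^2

Expanding (-1 + r)*(-2 + r):
= r^2 + r*(-3) + 2
C) r^2 + r*(-3) + 2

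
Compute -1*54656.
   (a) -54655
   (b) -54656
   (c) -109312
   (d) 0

-1 * 54656 = -54656
b) -54656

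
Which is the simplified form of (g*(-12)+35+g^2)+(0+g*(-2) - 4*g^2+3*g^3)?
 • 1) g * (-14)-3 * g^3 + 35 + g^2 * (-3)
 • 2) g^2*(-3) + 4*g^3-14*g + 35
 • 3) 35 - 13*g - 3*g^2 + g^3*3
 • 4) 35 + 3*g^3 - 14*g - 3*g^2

Adding the polynomials and combining like terms:
(g*(-12) + 35 + g^2) + (0 + g*(-2) - 4*g^2 + 3*g^3)
= 35 + 3*g^3 - 14*g - 3*g^2
4) 35 + 3*g^3 - 14*g - 3*g^2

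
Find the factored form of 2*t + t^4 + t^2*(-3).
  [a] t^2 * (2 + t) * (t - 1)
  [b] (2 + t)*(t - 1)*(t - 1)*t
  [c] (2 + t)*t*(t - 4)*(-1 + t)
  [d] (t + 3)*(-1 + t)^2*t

We need to factor 2*t + t^4 + t^2*(-3).
The factored form is (2 + t)*(t - 1)*(t - 1)*t.
b) (2 + t)*(t - 1)*(t - 1)*t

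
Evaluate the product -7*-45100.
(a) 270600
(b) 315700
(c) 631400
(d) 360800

-7 * -45100 = 315700
b) 315700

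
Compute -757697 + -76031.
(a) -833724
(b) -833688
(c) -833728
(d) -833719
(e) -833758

-757697 + -76031 = -833728
c) -833728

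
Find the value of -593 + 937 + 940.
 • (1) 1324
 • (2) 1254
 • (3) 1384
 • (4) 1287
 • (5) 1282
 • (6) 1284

First: -593 + 937 = 344
Then: 344 + 940 = 1284
6) 1284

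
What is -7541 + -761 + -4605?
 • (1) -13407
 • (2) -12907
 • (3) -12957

First: -7541 + -761 = -8302
Then: -8302 + -4605 = -12907
2) -12907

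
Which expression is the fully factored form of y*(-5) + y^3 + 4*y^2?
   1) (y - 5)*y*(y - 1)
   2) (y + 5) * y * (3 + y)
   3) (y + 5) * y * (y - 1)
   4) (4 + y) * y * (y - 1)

We need to factor y*(-5) + y^3 + 4*y^2.
The factored form is (y + 5) * y * (y - 1).
3) (y + 5) * y * (y - 1)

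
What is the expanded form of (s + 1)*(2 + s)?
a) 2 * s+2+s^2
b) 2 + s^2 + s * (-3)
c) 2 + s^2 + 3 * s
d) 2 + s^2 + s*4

Expanding (s + 1)*(2 + s):
= 2 + s^2 + 3 * s
c) 2 + s^2 + 3 * s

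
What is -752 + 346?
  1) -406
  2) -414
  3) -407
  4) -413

-752 + 346 = -406
1) -406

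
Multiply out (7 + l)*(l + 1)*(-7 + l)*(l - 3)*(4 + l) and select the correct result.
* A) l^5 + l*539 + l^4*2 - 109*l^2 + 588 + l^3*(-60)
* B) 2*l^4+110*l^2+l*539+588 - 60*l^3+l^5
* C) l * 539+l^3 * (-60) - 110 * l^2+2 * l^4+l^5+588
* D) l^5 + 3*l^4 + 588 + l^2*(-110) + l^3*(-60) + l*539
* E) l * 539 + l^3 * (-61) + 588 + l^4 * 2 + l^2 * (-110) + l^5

Expanding (7 + l)*(l + 1)*(-7 + l)*(l - 3)*(4 + l):
= l * 539+l^3 * (-60) - 110 * l^2+2 * l^4+l^5+588
C) l * 539+l^3 * (-60) - 110 * l^2+2 * l^4+l^5+588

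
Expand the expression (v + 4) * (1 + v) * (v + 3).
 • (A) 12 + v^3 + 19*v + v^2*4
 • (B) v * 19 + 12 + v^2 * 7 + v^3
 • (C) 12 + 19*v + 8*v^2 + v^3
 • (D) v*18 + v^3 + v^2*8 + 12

Expanding (v + 4) * (1 + v) * (v + 3):
= 12 + 19*v + 8*v^2 + v^3
C) 12 + 19*v + 8*v^2 + v^3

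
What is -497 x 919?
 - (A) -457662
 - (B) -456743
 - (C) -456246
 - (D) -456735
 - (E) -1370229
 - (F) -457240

-497 * 919 = -456743
B) -456743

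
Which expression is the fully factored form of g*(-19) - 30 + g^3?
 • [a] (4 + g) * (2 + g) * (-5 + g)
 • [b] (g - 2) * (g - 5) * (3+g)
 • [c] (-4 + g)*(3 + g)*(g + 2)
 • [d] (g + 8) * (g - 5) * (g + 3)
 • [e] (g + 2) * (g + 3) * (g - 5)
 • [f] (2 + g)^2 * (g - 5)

We need to factor g*(-19) - 30 + g^3.
The factored form is (g + 2) * (g + 3) * (g - 5).
e) (g + 2) * (g + 3) * (g - 5)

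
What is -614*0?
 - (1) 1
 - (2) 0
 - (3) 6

-614 * 0 = 0
2) 0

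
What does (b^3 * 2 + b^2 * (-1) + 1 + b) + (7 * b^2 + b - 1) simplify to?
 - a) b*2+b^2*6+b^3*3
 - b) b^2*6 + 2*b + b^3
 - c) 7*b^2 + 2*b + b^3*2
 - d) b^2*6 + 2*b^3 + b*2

Adding the polynomials and combining like terms:
(b^3*2 + b^2*(-1) + 1 + b) + (7*b^2 + b - 1)
= b^2*6 + 2*b^3 + b*2
d) b^2*6 + 2*b^3 + b*2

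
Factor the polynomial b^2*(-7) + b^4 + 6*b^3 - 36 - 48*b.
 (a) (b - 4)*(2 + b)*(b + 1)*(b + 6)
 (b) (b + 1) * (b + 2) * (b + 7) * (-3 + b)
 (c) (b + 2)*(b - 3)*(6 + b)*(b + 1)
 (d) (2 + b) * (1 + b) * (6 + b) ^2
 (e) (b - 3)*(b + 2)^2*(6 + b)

We need to factor b^2*(-7) + b^4 + 6*b^3 - 36 - 48*b.
The factored form is (b + 2)*(b - 3)*(6 + b)*(b + 1).
c) (b + 2)*(b - 3)*(6 + b)*(b + 1)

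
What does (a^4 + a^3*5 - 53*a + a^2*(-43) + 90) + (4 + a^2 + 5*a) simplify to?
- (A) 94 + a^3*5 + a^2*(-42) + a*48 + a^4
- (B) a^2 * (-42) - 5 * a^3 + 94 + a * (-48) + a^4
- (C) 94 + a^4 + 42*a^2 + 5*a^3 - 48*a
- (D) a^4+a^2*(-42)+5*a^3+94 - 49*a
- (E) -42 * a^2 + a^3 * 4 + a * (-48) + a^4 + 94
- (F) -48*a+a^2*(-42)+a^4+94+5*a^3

Adding the polynomials and combining like terms:
(a^4 + a^3*5 - 53*a + a^2*(-43) + 90) + (4 + a^2 + 5*a)
= -48*a+a^2*(-42)+a^4+94+5*a^3
F) -48*a+a^2*(-42)+a^4+94+5*a^3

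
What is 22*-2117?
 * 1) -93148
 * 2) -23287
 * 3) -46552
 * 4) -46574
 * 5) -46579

22 * -2117 = -46574
4) -46574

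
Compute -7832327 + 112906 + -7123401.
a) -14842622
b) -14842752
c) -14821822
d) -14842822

First: -7832327 + 112906 = -7719421
Then: -7719421 + -7123401 = -14842822
d) -14842822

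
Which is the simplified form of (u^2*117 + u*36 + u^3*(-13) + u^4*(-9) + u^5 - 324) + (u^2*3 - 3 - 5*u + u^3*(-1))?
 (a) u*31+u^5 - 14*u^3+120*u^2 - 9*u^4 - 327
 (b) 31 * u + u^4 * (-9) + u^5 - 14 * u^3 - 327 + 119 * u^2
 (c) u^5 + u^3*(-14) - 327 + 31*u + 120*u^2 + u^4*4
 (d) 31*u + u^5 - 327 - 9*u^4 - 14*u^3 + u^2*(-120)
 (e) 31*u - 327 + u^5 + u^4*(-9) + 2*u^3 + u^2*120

Adding the polynomials and combining like terms:
(u^2*117 + u*36 + u^3*(-13) + u^4*(-9) + u^5 - 324) + (u^2*3 - 3 - 5*u + u^3*(-1))
= u*31+u^5 - 14*u^3+120*u^2 - 9*u^4 - 327
a) u*31+u^5 - 14*u^3+120*u^2 - 9*u^4 - 327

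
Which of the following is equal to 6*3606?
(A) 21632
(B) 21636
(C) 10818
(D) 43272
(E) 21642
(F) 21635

6 * 3606 = 21636
B) 21636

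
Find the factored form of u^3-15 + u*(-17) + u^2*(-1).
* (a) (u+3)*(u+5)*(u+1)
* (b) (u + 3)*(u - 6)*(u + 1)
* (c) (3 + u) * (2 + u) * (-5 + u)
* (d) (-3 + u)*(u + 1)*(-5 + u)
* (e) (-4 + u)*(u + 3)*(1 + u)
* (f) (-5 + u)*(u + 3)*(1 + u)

We need to factor u^3-15 + u*(-17) + u^2*(-1).
The factored form is (-5 + u)*(u + 3)*(1 + u).
f) (-5 + u)*(u + 3)*(1 + u)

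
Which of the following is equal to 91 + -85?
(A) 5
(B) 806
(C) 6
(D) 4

91 + -85 = 6
C) 6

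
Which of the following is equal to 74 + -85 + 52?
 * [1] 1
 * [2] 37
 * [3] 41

First: 74 + -85 = -11
Then: -11 + 52 = 41
3) 41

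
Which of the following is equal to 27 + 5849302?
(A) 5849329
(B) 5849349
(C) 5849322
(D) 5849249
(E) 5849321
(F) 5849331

27 + 5849302 = 5849329
A) 5849329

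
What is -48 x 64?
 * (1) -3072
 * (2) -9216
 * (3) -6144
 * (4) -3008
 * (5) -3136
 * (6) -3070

-48 * 64 = -3072
1) -3072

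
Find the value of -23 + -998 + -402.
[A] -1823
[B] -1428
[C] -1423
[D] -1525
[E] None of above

First: -23 + -998 = -1021
Then: -1021 + -402 = -1423
C) -1423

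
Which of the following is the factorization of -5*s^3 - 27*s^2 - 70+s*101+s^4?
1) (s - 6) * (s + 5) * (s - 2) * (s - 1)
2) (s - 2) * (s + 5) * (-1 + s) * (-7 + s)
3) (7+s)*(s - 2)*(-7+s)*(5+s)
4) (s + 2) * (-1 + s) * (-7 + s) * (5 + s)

We need to factor -5*s^3 - 27*s^2 - 70+s*101+s^4.
The factored form is (s - 2) * (s + 5) * (-1 + s) * (-7 + s).
2) (s - 2) * (s + 5) * (-1 + s) * (-7 + s)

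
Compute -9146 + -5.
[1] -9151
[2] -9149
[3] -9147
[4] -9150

-9146 + -5 = -9151
1) -9151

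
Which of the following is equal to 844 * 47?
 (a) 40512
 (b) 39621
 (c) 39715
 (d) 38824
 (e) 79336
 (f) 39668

844 * 47 = 39668
f) 39668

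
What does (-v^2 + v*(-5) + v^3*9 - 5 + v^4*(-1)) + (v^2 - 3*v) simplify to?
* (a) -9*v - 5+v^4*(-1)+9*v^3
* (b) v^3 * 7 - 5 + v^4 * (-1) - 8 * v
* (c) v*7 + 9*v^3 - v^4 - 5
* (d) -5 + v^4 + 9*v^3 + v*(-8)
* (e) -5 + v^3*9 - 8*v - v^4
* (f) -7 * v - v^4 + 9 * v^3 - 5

Adding the polynomials and combining like terms:
(-v^2 + v*(-5) + v^3*9 - 5 + v^4*(-1)) + (v^2 - 3*v)
= -5 + v^3*9 - 8*v - v^4
e) -5 + v^3*9 - 8*v - v^4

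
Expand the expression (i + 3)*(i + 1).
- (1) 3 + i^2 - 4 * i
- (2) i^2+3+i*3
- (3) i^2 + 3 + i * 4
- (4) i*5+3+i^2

Expanding (i + 3)*(i + 1):
= i^2 + 3 + i * 4
3) i^2 + 3 + i * 4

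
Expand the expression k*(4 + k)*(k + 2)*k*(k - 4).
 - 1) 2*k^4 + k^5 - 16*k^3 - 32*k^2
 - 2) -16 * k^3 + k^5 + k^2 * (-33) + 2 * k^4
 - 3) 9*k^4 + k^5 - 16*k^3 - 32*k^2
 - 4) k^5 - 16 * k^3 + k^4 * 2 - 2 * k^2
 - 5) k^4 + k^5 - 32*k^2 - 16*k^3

Expanding k*(4 + k)*(k + 2)*k*(k - 4):
= 2*k^4 + k^5 - 16*k^3 - 32*k^2
1) 2*k^4 + k^5 - 16*k^3 - 32*k^2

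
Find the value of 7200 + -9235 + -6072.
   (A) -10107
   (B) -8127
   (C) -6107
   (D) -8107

First: 7200 + -9235 = -2035
Then: -2035 + -6072 = -8107
D) -8107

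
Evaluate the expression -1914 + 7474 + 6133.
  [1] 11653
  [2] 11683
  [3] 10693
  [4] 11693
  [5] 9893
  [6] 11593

First: -1914 + 7474 = 5560
Then: 5560 + 6133 = 11693
4) 11693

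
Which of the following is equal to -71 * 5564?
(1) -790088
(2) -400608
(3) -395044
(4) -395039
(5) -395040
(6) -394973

-71 * 5564 = -395044
3) -395044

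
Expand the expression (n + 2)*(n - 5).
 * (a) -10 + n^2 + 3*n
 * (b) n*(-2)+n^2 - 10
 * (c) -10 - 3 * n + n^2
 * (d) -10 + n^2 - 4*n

Expanding (n + 2)*(n - 5):
= -10 - 3 * n + n^2
c) -10 - 3 * n + n^2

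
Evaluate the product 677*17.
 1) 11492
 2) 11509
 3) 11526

677 * 17 = 11509
2) 11509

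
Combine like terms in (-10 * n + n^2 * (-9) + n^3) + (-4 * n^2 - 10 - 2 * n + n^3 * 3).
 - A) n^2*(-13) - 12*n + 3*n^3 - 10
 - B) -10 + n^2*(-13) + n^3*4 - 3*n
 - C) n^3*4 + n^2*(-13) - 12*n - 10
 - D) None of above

Adding the polynomials and combining like terms:
(-10*n + n^2*(-9) + n^3) + (-4*n^2 - 10 - 2*n + n^3*3)
= n^3*4 + n^2*(-13) - 12*n - 10
C) n^3*4 + n^2*(-13) - 12*n - 10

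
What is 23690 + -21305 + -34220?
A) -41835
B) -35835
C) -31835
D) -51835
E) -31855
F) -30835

First: 23690 + -21305 = 2385
Then: 2385 + -34220 = -31835
C) -31835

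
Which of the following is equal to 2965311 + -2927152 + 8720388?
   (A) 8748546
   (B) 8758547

First: 2965311 + -2927152 = 38159
Then: 38159 + 8720388 = 8758547
B) 8758547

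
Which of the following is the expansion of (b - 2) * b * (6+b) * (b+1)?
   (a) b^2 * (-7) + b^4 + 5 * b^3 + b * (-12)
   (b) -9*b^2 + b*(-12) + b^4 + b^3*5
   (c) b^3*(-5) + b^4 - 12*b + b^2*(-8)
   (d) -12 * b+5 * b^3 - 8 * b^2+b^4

Expanding (b - 2) * b * (6+b) * (b+1):
= -12 * b+5 * b^3 - 8 * b^2+b^4
d) -12 * b+5 * b^3 - 8 * b^2+b^4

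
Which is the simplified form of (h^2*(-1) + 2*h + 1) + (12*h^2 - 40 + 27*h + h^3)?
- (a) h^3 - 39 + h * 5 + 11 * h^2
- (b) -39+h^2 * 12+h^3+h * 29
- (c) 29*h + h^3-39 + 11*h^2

Adding the polynomials and combining like terms:
(h^2*(-1) + 2*h + 1) + (12*h^2 - 40 + 27*h + h^3)
= 29*h + h^3-39 + 11*h^2
c) 29*h + h^3-39 + 11*h^2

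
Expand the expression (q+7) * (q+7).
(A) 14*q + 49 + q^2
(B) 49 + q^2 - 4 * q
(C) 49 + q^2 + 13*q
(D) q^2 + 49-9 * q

Expanding (q+7) * (q+7):
= 14*q + 49 + q^2
A) 14*q + 49 + q^2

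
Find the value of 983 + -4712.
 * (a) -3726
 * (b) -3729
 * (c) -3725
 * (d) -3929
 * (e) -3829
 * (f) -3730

983 + -4712 = -3729
b) -3729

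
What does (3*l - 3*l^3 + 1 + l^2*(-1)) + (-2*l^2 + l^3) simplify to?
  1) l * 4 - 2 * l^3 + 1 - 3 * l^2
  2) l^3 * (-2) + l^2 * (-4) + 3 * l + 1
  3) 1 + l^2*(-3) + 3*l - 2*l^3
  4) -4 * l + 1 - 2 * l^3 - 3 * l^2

Adding the polynomials and combining like terms:
(3*l - 3*l^3 + 1 + l^2*(-1)) + (-2*l^2 + l^3)
= 1 + l^2*(-3) + 3*l - 2*l^3
3) 1 + l^2*(-3) + 3*l - 2*l^3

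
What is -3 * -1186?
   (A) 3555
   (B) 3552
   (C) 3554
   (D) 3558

-3 * -1186 = 3558
D) 3558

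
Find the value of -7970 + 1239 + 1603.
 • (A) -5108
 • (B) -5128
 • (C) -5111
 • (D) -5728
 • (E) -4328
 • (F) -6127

First: -7970 + 1239 = -6731
Then: -6731 + 1603 = -5128
B) -5128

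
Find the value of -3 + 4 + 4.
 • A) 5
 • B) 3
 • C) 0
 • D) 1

First: -3 + 4 = 1
Then: 1 + 4 = 5
A) 5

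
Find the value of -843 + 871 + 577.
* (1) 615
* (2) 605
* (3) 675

First: -843 + 871 = 28
Then: 28 + 577 = 605
2) 605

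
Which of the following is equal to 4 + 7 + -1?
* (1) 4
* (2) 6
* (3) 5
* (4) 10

First: 4 + 7 = 11
Then: 11 + -1 = 10
4) 10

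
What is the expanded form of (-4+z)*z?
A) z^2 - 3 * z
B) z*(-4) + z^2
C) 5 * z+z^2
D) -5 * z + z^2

Expanding (-4+z)*z:
= z*(-4) + z^2
B) z*(-4) + z^2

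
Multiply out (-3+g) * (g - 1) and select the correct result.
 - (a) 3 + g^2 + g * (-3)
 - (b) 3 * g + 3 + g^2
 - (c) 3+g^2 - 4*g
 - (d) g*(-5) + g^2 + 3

Expanding (-3+g) * (g - 1):
= 3+g^2 - 4*g
c) 3+g^2 - 4*g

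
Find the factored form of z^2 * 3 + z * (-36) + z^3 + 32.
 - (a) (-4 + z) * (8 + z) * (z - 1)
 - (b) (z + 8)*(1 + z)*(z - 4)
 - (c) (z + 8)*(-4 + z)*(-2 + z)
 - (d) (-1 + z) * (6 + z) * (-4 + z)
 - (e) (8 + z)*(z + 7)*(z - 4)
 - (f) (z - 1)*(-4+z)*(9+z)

We need to factor z^2 * 3 + z * (-36) + z^3 + 32.
The factored form is (-4 + z) * (8 + z) * (z - 1).
a) (-4 + z) * (8 + z) * (z - 1)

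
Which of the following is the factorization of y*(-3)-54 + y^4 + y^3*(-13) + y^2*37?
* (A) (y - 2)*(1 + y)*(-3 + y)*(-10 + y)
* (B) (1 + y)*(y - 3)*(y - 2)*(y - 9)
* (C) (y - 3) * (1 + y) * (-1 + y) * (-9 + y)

We need to factor y*(-3)-54 + y^4 + y^3*(-13) + y^2*37.
The factored form is (1 + y)*(y - 3)*(y - 2)*(y - 9).
B) (1 + y)*(y - 3)*(y - 2)*(y - 9)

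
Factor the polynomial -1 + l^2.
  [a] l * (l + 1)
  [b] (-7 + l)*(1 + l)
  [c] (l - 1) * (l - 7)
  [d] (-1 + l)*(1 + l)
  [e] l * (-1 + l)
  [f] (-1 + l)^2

We need to factor -1 + l^2.
The factored form is (-1 + l)*(1 + l).
d) (-1 + l)*(1 + l)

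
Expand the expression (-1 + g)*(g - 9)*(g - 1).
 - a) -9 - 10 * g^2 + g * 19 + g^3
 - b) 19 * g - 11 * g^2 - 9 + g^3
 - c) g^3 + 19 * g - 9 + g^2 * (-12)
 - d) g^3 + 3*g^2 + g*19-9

Expanding (-1 + g)*(g - 9)*(g - 1):
= 19 * g - 11 * g^2 - 9 + g^3
b) 19 * g - 11 * g^2 - 9 + g^3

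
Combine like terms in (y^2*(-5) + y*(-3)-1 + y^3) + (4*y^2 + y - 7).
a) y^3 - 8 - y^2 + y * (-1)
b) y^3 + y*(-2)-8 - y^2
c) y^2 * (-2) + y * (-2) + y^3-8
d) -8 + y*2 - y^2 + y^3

Adding the polynomials and combining like terms:
(y^2*(-5) + y*(-3) - 1 + y^3) + (4*y^2 + y - 7)
= y^3 + y*(-2)-8 - y^2
b) y^3 + y*(-2)-8 - y^2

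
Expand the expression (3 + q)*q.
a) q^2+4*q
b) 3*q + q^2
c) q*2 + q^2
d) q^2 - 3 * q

Expanding (3 + q)*q:
= 3*q + q^2
b) 3*q + q^2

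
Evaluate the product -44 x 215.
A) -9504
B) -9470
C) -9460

-44 * 215 = -9460
C) -9460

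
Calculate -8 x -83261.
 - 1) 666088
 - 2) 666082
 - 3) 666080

-8 * -83261 = 666088
1) 666088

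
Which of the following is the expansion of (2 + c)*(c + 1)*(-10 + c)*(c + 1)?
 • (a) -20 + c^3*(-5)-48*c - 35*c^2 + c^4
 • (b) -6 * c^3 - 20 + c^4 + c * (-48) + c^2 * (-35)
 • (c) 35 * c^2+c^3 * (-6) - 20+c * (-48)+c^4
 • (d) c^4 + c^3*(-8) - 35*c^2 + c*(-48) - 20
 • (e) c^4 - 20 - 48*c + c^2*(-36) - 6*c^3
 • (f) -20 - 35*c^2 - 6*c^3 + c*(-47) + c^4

Expanding (2 + c)*(c + 1)*(-10 + c)*(c + 1):
= -6 * c^3 - 20 + c^4 + c * (-48) + c^2 * (-35)
b) -6 * c^3 - 20 + c^4 + c * (-48) + c^2 * (-35)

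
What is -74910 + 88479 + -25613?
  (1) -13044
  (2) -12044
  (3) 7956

First: -74910 + 88479 = 13569
Then: 13569 + -25613 = -12044
2) -12044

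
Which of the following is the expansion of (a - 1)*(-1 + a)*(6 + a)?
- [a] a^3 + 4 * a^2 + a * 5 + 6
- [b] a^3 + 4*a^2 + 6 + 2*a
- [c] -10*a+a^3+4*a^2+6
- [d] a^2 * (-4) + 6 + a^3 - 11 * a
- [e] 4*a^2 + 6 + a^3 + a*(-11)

Expanding (a - 1)*(-1 + a)*(6 + a):
= 4*a^2 + 6 + a^3 + a*(-11)
e) 4*a^2 + 6 + a^3 + a*(-11)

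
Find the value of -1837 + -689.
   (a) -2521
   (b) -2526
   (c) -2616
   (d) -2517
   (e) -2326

-1837 + -689 = -2526
b) -2526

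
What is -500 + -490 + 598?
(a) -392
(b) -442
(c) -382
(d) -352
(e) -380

First: -500 + -490 = -990
Then: -990 + 598 = -392
a) -392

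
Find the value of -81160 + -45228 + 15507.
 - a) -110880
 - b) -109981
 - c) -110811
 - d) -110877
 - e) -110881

First: -81160 + -45228 = -126388
Then: -126388 + 15507 = -110881
e) -110881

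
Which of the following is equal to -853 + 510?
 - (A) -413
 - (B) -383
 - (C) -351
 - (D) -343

-853 + 510 = -343
D) -343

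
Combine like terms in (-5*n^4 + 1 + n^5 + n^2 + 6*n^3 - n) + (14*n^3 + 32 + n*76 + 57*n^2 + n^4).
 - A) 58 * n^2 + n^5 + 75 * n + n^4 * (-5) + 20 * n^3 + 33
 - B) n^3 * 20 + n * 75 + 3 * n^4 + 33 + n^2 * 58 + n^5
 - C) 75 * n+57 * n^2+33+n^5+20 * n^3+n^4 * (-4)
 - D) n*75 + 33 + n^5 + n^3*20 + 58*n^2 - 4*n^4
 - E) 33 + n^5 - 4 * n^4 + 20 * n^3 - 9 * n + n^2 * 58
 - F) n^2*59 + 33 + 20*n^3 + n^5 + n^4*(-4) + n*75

Adding the polynomials and combining like terms:
(-5*n^4 + 1 + n^5 + n^2 + 6*n^3 - n) + (14*n^3 + 32 + n*76 + 57*n^2 + n^4)
= n*75 + 33 + n^5 + n^3*20 + 58*n^2 - 4*n^4
D) n*75 + 33 + n^5 + n^3*20 + 58*n^2 - 4*n^4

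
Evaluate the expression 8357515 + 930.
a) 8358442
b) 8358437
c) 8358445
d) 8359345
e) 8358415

8357515 + 930 = 8358445
c) 8358445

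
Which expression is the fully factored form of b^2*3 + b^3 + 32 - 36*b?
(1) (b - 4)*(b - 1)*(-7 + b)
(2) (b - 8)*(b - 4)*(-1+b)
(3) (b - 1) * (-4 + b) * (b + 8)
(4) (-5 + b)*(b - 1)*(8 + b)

We need to factor b^2*3 + b^3 + 32 - 36*b.
The factored form is (b - 1) * (-4 + b) * (b + 8).
3) (b - 1) * (-4 + b) * (b + 8)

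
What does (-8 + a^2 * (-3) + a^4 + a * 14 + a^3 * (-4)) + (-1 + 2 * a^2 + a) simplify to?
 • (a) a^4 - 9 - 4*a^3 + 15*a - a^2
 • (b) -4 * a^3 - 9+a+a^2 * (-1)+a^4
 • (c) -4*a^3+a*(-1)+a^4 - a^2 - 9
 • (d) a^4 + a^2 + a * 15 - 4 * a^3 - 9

Adding the polynomials and combining like terms:
(-8 + a^2*(-3) + a^4 + a*14 + a^3*(-4)) + (-1 + 2*a^2 + a)
= a^4 - 9 - 4*a^3 + 15*a - a^2
a) a^4 - 9 - 4*a^3 + 15*a - a^2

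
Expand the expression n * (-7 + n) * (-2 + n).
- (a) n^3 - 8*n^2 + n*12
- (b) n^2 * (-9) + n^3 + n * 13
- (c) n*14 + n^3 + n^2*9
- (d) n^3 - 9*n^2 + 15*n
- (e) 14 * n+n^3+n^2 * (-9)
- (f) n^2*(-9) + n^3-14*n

Expanding n * (-7 + n) * (-2 + n):
= 14 * n+n^3+n^2 * (-9)
e) 14 * n+n^3+n^2 * (-9)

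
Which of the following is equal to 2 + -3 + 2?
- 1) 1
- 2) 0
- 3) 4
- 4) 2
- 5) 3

First: 2 + -3 = -1
Then: -1 + 2 = 1
1) 1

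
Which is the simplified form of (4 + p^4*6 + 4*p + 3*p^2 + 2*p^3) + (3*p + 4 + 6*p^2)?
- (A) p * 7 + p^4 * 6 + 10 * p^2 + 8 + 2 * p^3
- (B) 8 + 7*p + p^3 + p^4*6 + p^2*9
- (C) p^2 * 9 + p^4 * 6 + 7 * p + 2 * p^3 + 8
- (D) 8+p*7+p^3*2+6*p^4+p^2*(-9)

Adding the polynomials and combining like terms:
(4 + p^4*6 + 4*p + 3*p^2 + 2*p^3) + (3*p + 4 + 6*p^2)
= p^2 * 9 + p^4 * 6 + 7 * p + 2 * p^3 + 8
C) p^2 * 9 + p^4 * 6 + 7 * p + 2 * p^3 + 8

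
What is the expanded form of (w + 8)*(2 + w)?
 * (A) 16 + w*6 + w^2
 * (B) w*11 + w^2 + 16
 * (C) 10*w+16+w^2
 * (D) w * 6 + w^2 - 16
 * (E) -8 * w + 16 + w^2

Expanding (w + 8)*(2 + w):
= 10*w+16+w^2
C) 10*w+16+w^2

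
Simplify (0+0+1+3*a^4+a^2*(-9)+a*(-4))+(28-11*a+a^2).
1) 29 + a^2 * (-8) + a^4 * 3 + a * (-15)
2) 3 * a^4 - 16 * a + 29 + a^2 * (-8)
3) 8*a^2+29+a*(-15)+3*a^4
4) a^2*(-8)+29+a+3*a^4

Adding the polynomials and combining like terms:
(0 + 0 + 1 + 3*a^4 + a^2*(-9) + a*(-4)) + (28 - 11*a + a^2)
= 29 + a^2 * (-8) + a^4 * 3 + a * (-15)
1) 29 + a^2 * (-8) + a^4 * 3 + a * (-15)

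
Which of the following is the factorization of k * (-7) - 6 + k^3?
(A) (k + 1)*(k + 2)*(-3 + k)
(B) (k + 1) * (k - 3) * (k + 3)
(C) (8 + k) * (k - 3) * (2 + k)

We need to factor k * (-7) - 6 + k^3.
The factored form is (k + 1)*(k + 2)*(-3 + k).
A) (k + 1)*(k + 2)*(-3 + k)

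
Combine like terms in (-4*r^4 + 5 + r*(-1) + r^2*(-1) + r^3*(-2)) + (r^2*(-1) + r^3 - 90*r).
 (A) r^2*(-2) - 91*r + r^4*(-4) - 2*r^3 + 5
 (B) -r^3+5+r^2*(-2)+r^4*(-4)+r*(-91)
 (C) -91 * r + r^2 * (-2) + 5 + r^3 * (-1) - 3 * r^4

Adding the polynomials and combining like terms:
(-4*r^4 + 5 + r*(-1) + r^2*(-1) + r^3*(-2)) + (r^2*(-1) + r^3 - 90*r)
= -r^3+5+r^2*(-2)+r^4*(-4)+r*(-91)
B) -r^3+5+r^2*(-2)+r^4*(-4)+r*(-91)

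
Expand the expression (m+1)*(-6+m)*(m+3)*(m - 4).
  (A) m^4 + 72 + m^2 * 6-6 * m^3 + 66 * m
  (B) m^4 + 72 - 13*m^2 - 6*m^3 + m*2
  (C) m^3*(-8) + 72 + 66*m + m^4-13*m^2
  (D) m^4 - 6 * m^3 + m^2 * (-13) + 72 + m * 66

Expanding (m+1)*(-6+m)*(m+3)*(m - 4):
= m^4 - 6 * m^3 + m^2 * (-13) + 72 + m * 66
D) m^4 - 6 * m^3 + m^2 * (-13) + 72 + m * 66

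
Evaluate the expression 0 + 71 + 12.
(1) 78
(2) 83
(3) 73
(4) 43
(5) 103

First: 0 + 71 = 71
Then: 71 + 12 = 83
2) 83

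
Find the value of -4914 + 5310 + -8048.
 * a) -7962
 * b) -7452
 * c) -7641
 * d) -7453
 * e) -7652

First: -4914 + 5310 = 396
Then: 396 + -8048 = -7652
e) -7652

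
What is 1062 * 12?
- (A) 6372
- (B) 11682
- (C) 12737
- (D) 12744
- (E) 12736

1062 * 12 = 12744
D) 12744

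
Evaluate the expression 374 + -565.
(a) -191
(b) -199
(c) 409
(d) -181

374 + -565 = -191
a) -191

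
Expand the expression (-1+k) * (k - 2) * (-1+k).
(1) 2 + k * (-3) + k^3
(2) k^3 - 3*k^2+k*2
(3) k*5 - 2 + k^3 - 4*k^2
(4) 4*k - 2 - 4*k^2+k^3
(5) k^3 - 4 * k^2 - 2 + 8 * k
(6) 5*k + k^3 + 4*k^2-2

Expanding (-1+k) * (k - 2) * (-1+k):
= k*5 - 2 + k^3 - 4*k^2
3) k*5 - 2 + k^3 - 4*k^2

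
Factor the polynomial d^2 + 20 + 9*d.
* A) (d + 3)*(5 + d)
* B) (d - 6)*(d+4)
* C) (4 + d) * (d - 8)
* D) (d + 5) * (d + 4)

We need to factor d^2 + 20 + 9*d.
The factored form is (d + 5) * (d + 4).
D) (d + 5) * (d + 4)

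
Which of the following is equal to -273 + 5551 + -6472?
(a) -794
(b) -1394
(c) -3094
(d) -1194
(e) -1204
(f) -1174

First: -273 + 5551 = 5278
Then: 5278 + -6472 = -1194
d) -1194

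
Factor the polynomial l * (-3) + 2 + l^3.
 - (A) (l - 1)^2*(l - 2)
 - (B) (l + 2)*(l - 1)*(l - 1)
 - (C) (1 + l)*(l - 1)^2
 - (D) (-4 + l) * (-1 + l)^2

We need to factor l * (-3) + 2 + l^3.
The factored form is (l + 2)*(l - 1)*(l - 1).
B) (l + 2)*(l - 1)*(l - 1)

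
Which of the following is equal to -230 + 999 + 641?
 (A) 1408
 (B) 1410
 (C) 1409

First: -230 + 999 = 769
Then: 769 + 641 = 1410
B) 1410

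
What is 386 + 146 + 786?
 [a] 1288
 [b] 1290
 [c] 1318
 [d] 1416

First: 386 + 146 = 532
Then: 532 + 786 = 1318
c) 1318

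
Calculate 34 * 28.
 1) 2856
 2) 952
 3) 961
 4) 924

34 * 28 = 952
2) 952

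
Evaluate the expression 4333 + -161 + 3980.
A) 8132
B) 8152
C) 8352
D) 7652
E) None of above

First: 4333 + -161 = 4172
Then: 4172 + 3980 = 8152
B) 8152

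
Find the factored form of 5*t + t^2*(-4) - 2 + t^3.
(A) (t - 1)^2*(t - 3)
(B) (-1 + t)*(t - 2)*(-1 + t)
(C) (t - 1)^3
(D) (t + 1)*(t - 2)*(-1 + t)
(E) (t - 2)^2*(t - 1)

We need to factor 5*t + t^2*(-4) - 2 + t^3.
The factored form is (-1 + t)*(t - 2)*(-1 + t).
B) (-1 + t)*(t - 2)*(-1 + t)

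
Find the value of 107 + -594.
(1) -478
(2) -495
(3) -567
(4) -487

107 + -594 = -487
4) -487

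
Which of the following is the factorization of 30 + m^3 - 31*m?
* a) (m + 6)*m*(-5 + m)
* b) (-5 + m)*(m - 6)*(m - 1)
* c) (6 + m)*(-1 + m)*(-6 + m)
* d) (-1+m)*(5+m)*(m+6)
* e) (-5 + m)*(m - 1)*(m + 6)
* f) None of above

We need to factor 30 + m^3 - 31*m.
The factored form is (-5 + m)*(m - 1)*(m + 6).
e) (-5 + m)*(m - 1)*(m + 6)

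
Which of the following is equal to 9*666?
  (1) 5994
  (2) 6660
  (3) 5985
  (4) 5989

9 * 666 = 5994
1) 5994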